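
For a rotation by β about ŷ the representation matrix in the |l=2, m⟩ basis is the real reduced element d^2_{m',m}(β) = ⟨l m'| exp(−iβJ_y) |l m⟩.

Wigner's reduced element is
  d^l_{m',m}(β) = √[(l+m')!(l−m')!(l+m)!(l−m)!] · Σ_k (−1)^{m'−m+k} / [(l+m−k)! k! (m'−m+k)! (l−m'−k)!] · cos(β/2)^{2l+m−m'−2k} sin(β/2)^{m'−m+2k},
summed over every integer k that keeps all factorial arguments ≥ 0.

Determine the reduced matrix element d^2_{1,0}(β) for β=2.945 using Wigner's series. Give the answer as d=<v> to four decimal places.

d^2_{1,0}(β=2.945) via Wigner's sum:
Half-angle: c=0.098138, s=0.995173. N=√(6·1·2·2)=4.898979
k∈{0,1} keeps every argument non-negative
  k=0: (−1)^1·4.8990/(2)·0.0981^3·0.9952^1 = -0.002304
  k=1: (−1)^2·4.8990/(2)·0.0981^1·0.9952^3 = +0.236924
d^2_{1,0}(2.945) = -0.002304 +0.236924 = +0.234620

d=0.2346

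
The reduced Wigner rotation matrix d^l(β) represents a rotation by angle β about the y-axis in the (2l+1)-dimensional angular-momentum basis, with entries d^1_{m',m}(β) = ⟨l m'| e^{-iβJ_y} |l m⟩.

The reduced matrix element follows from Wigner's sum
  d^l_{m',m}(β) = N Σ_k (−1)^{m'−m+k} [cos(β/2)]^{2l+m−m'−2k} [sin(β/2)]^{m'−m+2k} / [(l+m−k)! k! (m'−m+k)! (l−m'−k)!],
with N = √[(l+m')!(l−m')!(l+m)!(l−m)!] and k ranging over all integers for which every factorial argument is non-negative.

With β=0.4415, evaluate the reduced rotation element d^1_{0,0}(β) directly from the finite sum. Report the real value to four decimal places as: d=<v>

d=0.9041

d^1_{0,0}(β=0.4415) via Wigner's sum:
c=cos(0.4415/2)=0.975734, s=sin(0.4415/2)=0.218961; N=√[1·1·1·1]=1.000000
k: max(0,(0)−(0))=0 … min(1+(0),1−(0))=1
  k=0: (−1)^0·1.0000/(1)·0.9757^2·0.2190^0 = +0.952056
  k=1: (−1)^1·1.0000/(1)·0.9757^0·0.2190^2 = -0.047944
d^1_{0,0}(0.4415) = +0.952056 -0.047944 = +0.904112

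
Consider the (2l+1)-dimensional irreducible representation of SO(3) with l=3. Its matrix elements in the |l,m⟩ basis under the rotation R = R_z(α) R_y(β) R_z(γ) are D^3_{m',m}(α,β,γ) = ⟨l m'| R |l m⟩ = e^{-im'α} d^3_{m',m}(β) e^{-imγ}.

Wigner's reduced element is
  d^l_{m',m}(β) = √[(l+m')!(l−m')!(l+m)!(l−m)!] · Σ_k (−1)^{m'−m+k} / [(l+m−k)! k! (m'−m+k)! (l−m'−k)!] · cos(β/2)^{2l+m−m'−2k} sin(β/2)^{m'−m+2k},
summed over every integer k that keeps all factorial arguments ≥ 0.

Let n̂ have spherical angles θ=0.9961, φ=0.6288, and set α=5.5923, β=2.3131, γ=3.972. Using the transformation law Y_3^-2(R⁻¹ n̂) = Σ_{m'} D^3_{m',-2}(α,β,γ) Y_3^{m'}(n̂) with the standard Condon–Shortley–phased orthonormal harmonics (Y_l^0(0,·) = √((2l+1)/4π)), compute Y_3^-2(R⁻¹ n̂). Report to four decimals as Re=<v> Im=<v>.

Re=0.1844 Im=0.0973

Need the full column D^3_{m',-2} for m'=−3..3 at α=5.5923, β=2.3131, γ=3.972.
cos(β/2)=0.402500, sin(β/2)=0.915420
d^3_{-3,-2}: single k=1 term ⇒ +0.023688;  D = +0.021707-0.009482i
d^3_{-2,-2}: k∈[0..1] ⇒ +0.004252 -0.109970 = -0.105718;  D = -0.101629-0.029119i
d^3_{-1,-2}: k∈[0..1] ⇒ -0.030581 +0.316366 = +0.285785;  D = +0.161571+0.235728i
d^3_{0,-2}: k∈[0..1] ⇒ +0.120466 -0.623123 = -0.502657;  D = +0.045187-0.500622i
d^3_{1,-2}: k∈[0..1] ⇒ -0.316366 +0.818216 = +0.501850;  D = -0.353263+0.356453i
d^3_{2,-2}: k∈[0..1] ⇒ +0.568831 -0.588467 = -0.019636;  D = +0.019540-0.001941i
d^3_{3,-2}: single k=0 term ⇒ -0.633787;  D = +0.525976+0.353603i
Y_3^{m'}(θ=0.9961,φ=0.6288) and Σ D·Y over m':
  (+0.0217-0.0095i)·(-0.0766-0.2345i)  (-0.1016-0.0291i)·(+0.1206-0.3723i)  (+0.1616+0.2357i)·(+0.1047-0.0762i)  (+0.0452-0.5006i)·(-0.3089+0.0000i)  (-0.3533+0.3565i)·(-0.1047-0.0762i)  (+0.0195-0.0019i)·(+0.1206+0.3723i)  (+0.5260+0.3536i)·(+0.0766-0.2345i)
Y_3^-2(R⁻¹ n̂) = +0.184376+0.097304i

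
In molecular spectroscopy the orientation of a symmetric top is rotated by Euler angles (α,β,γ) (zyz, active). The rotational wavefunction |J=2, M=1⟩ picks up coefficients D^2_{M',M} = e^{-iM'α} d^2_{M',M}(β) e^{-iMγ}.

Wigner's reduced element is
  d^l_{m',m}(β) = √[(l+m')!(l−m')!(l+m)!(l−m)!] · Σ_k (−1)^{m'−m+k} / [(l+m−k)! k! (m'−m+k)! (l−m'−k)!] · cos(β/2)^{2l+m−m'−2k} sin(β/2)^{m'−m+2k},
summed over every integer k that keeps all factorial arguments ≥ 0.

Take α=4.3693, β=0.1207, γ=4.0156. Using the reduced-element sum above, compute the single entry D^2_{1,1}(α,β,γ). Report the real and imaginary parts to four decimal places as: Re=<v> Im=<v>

Re=-0.4971 Im=-0.8467

First d^2_{1,1}(β=0.1207), then the phase factors e^{-i(1)α} and e^{-i(1)γ}:
Half-angle: c=0.998179, s=0.060313. N=√(6·1·6·1)=6.000000
Admissible k: 0..1 (factorial args all ≥0)
  k=0: (−1)^0·6.0000/(6)·0.9982^4·0.0603^0 = +0.992738
  k=1: (−1)^1·6.0000/(2)·0.9982^2·0.0603^2 = -0.010873
d^2_{1,1}(0.1207) = +0.992738 -0.010873 = +0.981864
D = (-0.336398+0.941720i)·(+0.981864)·(-0.641758+0.766907i) = -0.497143-0.846703i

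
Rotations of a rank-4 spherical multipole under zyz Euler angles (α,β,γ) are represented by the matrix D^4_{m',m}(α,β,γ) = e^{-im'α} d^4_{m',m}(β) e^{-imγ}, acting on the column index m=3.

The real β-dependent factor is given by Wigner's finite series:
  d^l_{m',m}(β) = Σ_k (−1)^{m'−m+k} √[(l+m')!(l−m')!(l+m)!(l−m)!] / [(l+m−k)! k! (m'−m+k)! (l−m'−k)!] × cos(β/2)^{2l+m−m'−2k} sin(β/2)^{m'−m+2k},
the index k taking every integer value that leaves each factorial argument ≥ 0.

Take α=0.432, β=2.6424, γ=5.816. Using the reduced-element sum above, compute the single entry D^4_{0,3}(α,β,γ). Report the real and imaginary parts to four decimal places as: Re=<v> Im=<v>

First d^4_{0,3}(β=2.6424), then the phase factors e^{-i(0)α} and e^{-i(3)γ}:
Half-angle: c=0.247013, s=0.969012. N=√(24·24·5040·1)=1703.830978
The bounds max(0,m−m')=3 and min(l+m,l−m')=4 give 2 terms
  k=3: (−1)^0·1703.8310/(144)·0.2470^5·0.9690^3 = +0.009900
  k=4: (−1)^1·1703.8310/(144)·0.2470^3·0.9690^5 = -0.152359
d^4_{0,3}(2.6424) = +0.009900 -0.152359 = -0.142459
Attach z-rotation phases: D = e^{-i(0)(0.432)}·(-0.142459)·e^{-i(3)(5.816)} = -0.023995-0.140424i

Re=-0.0240 Im=-0.1404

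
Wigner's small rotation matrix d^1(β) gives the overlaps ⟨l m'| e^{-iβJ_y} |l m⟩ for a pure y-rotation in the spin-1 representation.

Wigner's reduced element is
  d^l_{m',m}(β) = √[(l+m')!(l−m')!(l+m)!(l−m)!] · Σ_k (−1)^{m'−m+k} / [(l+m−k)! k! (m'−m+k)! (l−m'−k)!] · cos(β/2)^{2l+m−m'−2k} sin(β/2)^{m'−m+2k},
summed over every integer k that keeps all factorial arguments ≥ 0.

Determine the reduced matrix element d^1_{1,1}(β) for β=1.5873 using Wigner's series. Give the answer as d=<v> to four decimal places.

d^1_{1,1}(β=1.5873) via Wigner's sum:
Half-angle: c=0.701248, s=0.712918. N=√(2·1·2·1)=2.000000
k: max(0,(1)−(1))=0 … min(1+(1),1−(1))=0
  k=0: (−1)^0·2.0000/(2)·0.7012^2·0.7129^0 = +0.491749
d^1_{1,1}(1.5873) = +0.491749

d=0.4917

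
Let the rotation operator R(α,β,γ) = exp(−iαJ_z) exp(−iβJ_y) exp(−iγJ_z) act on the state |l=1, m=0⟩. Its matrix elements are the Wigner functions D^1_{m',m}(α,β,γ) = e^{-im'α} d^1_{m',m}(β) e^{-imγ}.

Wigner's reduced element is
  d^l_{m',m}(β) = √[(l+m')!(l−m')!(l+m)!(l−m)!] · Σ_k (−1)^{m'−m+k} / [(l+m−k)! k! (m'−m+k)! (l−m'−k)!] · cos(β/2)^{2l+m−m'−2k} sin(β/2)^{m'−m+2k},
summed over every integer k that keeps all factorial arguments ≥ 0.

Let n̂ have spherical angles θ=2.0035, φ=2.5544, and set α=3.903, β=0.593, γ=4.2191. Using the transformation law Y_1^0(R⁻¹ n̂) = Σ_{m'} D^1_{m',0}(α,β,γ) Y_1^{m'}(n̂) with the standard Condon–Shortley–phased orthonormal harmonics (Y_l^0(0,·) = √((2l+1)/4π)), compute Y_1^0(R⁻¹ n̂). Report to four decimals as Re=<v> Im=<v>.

Need the full column D^1_{m',0} for m'=−1..1 at α=3.903, β=0.593, γ=4.2191.
cos(β/2)=0.956365, sin(β/2)=0.292175
d^1_{-1,0}: single k=1 term ⇒ +0.395168;  D = -0.286048-0.272642i
d^1_{0,0}: k∈[0..1] ⇒ +0.914634 -0.085366 = +0.829268;  D = +0.829268+0.000000i
d^1_{1,0}: single k=0 term ⇒ -0.395168;  D = +0.286048-0.272642i
Y_1^{m'}(θ=2.0035,φ=2.5544) and Σ D·Y over m':
  (-0.2860-0.2726i)·(-0.2611-0.1738i)  (+0.8293+0.0000i)·(-0.2049+0.0000i)  (+0.2860-0.2726i)·(+0.2611-0.1738i)
Y_1^0(R⁻¹ n̂) = -0.115276+0.000000i

Re=-0.1153 Im=0.0000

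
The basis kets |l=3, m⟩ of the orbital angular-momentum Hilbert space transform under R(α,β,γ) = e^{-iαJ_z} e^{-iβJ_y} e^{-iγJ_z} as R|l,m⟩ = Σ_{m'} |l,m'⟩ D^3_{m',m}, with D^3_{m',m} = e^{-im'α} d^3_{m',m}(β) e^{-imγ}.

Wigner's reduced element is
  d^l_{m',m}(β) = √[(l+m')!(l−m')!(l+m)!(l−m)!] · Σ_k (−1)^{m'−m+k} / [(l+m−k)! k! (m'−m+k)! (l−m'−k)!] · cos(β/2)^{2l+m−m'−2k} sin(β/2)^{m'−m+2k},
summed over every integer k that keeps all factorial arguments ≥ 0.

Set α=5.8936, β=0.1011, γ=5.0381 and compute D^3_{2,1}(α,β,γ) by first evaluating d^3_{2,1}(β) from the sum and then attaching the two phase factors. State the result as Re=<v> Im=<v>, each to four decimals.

Re=0.0692 Im=-0.1420

D^3_{2,1}(5.8936,0.1011,5.0381) = e^{-i·2·5.8936}·d^3_{2,1}(0.1011)·e^{-i·1·5.0381}. Compute d first:
c=cos(0.1011/2)=0.998723, s=sin(0.1011/2)=0.050528; N=√[120·1·24·2]=75.894664
k∈{0,1} keeps every argument non-negative
  k=0: (−1)^1·75.8947/(24)·0.9987^5·0.0505^1 = -0.158767
  k=1: (−1)^2·75.8947/(12)·0.9987^3·0.0505^3 = +0.000813
d^3_{2,1}(0.1011) = -0.158767 +0.000813 = -0.157954
Phases: e^{-i·(2)·5.8936}=+0.711497+0.702690i, e^{-i·(1)·5.0381}=+0.319983+0.947423i ⇒ D=+0.069196-0.141991i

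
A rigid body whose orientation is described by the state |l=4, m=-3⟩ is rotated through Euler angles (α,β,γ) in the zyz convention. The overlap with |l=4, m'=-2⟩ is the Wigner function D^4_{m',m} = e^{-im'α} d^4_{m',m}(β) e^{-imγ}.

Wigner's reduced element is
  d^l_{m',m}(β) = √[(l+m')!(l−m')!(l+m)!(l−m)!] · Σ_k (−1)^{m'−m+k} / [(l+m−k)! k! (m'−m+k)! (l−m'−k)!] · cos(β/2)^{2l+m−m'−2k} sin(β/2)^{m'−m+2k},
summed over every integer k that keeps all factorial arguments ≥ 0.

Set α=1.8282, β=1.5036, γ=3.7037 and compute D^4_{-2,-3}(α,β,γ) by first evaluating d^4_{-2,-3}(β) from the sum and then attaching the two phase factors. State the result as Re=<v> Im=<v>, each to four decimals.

Re=-0.2712 Im=0.3716

D^4_{-2,-3}(1.8282,1.5036,3.7037) = e^{-i·-2·1.8282}·d^4_{-2,-3}(1.5036)·e^{-i·-3·3.7037}. Compute d first:
c=cos(1.5036/2)=0.730461, s=sin(1.5036/2)=0.682955; N=√[2·720·1·5040]=2693.993318
The bounds max(0,m−m')=0 and min(l+m,l−m')=1 give 2 terms
  k=0: (−1)^1·2693.9933/(720)·0.7305^7·0.6830^1 = -0.283553
  k=1: (−1)^2·2693.9933/(240)·0.7305^5·0.6830^3 = +0.743610
d^4_{-2,-3}(1.5036) = -0.283553 +0.743610 = +0.460057
Phases: e^{-i·(-2)·1.8282}=-0.870388-0.492367i, e^{-i·(-3)·3.7037}=+0.115269-0.993334i ⇒ D=-0.271164+0.371649i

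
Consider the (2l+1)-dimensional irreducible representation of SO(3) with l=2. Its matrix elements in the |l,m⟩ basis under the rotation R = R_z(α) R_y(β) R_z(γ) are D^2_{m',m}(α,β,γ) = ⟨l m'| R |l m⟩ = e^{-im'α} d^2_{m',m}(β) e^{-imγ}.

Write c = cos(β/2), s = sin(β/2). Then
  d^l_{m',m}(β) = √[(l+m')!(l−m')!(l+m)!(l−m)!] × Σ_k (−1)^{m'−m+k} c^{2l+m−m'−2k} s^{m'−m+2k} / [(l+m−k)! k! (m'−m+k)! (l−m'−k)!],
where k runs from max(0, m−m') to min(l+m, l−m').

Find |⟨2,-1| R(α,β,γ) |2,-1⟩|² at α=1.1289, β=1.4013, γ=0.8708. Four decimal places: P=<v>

P=0.1499

D^2_{-1,-1}(1.1289,1.4013,0.8708) = e^{-i·-1·1.1289}·d^2_{-1,-1}(1.4013)·e^{-i·-1·0.8708}. Compute d first:
c=cos(1.4013/2)=0.764423, s=sin(1.4013/2)=0.644715; N=√[1·6·1·6]=6.000000
Admissible k: 0..1 (factorial args all ≥0)
  k=0: (−1)^0·6.0000/(6)·0.7644^4·0.6447^0 = +0.341457
  k=1: (−1)^1·6.0000/(2)·0.7644^2·0.6447^2 = -0.728659
d^2_{-1,-1}(1.4013) = +0.341457 -0.728659 = -0.387202
|D^2_{-1,-1}|² = |d^2_{-1,-1}(β)|² = (-0.387202)² = 0.149925 (the z-rotation phases have unit modulus)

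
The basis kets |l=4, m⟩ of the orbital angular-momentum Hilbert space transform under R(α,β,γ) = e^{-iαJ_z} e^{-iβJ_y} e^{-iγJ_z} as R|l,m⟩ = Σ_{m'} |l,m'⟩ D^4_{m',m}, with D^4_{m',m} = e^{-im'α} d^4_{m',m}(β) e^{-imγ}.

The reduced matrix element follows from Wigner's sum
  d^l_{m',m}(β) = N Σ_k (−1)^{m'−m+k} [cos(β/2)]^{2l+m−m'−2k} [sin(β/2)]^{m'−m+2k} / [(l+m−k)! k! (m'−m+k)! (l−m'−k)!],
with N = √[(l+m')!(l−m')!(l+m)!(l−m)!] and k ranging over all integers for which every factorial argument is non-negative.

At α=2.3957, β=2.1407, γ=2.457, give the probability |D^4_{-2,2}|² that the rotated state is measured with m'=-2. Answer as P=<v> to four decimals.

P=0.1918

First d^4_{-2,2}(β=2.1407), then the phase factors e^{-i(-2)α} and e^{-i(2)γ}:
c=cos(2.1407/2)=0.479817, s=sin(2.1407/2)=0.877368; N=√[2·720·720·2]=1440.000000
Admissible k: 4..6 (factorial args all ≥0)
  k=4: (−1)^0·1440.0000/(96)·0.4798^4·0.8774^4 = +0.471110
  k=5: (−1)^1·1440.0000/(120)·0.4798^2·0.8774^6 = -1.260158
  k=6: (−1)^2·1440.0000/(1440)·0.4798^0·0.8774^8 = +0.351121
d^4_{-2,2}(2.1407) = +0.471110 -1.260158 +0.351121 = -0.437927
|D^4_{-2,2}|² = |d^4_{-2,2}(β)|² = (-0.437927)² = 0.191780 (the z-rotation phases have unit modulus)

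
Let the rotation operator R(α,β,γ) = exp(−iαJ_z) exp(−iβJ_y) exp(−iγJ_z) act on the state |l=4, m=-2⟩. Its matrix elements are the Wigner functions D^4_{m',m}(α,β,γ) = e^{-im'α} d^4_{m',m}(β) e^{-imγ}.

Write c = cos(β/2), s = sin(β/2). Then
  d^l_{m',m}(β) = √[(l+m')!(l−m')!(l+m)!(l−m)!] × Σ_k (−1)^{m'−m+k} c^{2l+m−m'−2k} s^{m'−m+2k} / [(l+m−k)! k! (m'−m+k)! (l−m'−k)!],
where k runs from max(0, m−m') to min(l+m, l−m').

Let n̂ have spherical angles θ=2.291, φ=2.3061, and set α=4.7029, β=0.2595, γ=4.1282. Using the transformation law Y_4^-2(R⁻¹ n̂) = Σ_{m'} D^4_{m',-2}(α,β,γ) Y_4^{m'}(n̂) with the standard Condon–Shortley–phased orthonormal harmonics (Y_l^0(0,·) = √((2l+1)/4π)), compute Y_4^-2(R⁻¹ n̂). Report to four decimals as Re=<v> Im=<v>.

Need the full column D^4_{m',-2} for m'=−4..4 at α=4.7029, β=0.2595, γ=4.1282.
cos(β/2)=0.991594, sin(β/2)=0.129386
d^4_{-4,-2}: single k=2 term ⇒ +0.084209;  D = -0.030016+0.078678i
d^4_{-3,-2}: k∈[1..2] ⇒ +0.456342 -0.023309 = +0.433033;  D = -0.403107-0.158185i
d^4_{-2,-2}: k∈[0..2] ⇒ +0.934700 -0.190968 +0.004064 = +0.747795;  D = +0.279760-0.693493i
d^4_{-1,-2}: k∈[0..2] ⇒ -0.517443 +0.044049 -0.000500 = -0.473893;  D = -0.437779-0.181452i
d^4_{0,-2}: k∈[0..2] ⇒ +0.150974 -0.006855 +0.000044 = +0.144163;  D = -0.056461+0.132647i
d^4_{1,-2}: k∈[0..2] ⇒ -0.029366 +0.000750 -0.000003 = -0.028619;  D = +0.026225+0.011458i
d^4_{2,-2}: k∈[0..2] ⇒ +0.004064 -0.000055 +0.000000 = +0.004009;  D = +0.001640-0.003658i
d^4_{3,-2}: k∈[0..1] ⇒ -0.000397 +0.000002 = -0.000395;  D = -0.000359-0.000165i
d^4_{4,-2}: single k=0 term ⇒ +0.000024;  D = -0.000010+0.000022i
Y_4^{m'}(θ=2.291,φ=2.3061) and Σ D·Y over m':
  (-0.0300+0.0787i)·(-0.1384-0.0281i)  (-0.4031-0.1582i)·(-0.2822+0.2080i)  (+0.2798-0.6935i)·(-0.0387+0.3846i)  (-0.4378-0.1815i)·(+0.0071+0.0078i)  (-0.0565+0.1326i)·(-0.3625+0.0000i)  (+0.0262+0.0115i)·(-0.0071+0.0078i)  (+0.0016-0.0037i)·(-0.0387-0.3846i)  (-0.0004-0.0002i)·(+0.2822+0.2080i)  (-0.0000+0.0000i)·(-0.1384+0.0281i)
Y_4^-2(R⁻¹ n̂) = +0.425906+0.031865i

Re=0.4259 Im=0.0319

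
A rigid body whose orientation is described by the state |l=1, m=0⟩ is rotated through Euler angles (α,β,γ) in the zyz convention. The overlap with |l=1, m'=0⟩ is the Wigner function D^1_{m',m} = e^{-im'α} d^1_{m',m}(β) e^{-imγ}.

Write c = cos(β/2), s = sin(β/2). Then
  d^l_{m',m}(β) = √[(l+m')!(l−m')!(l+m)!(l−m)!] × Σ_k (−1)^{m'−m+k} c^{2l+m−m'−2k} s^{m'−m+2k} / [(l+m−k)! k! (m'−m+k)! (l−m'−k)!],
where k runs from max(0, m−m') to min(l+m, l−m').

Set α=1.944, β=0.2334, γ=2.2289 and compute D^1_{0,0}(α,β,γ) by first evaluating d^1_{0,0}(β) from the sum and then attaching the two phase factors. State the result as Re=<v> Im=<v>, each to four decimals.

D^1_{0,0}(1.944,0.2334,2.2289) = e^{-i·0·1.944}·d^1_{0,0}(0.2334)·e^{-i·0·2.2289}. Compute d first:
c=cos(0.2334/2)=0.993198, s=sin(0.2334/2)=0.116435; N=√[1·1·1·1]=1.000000
The bounds max(0,m−m')=0 and min(l+m,l−m')=1 give 2 terms
  k=0: (−1)^0·1.0000/(1)·0.9932^2·0.1164^0 = +0.986443
  k=1: (−1)^1·1.0000/(1)·0.9932^0·0.1164^2 = -0.013557
d^1_{0,0}(0.2334) = +0.986443 -0.013557 = +0.972886
D = (+1.000000+0.000000i)·(+0.972886)·(+1.000000+0.000000i) = +0.972886+0.000000i

Re=0.9729 Im=0.0000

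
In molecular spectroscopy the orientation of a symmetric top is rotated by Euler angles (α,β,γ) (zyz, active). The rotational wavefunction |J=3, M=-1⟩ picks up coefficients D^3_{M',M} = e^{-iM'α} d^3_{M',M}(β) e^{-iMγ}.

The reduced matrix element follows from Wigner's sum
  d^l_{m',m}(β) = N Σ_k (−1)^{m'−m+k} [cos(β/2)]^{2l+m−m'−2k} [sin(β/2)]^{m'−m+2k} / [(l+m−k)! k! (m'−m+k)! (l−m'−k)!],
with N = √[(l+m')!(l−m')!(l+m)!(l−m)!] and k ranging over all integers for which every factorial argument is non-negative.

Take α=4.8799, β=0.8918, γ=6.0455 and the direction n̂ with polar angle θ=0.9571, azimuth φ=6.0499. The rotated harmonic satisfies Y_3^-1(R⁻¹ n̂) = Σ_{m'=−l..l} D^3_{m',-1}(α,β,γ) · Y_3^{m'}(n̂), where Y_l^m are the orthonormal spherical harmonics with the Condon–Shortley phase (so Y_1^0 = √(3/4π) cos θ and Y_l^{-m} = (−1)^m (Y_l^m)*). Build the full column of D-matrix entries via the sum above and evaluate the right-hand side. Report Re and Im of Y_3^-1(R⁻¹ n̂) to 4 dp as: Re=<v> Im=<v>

Re=-0.1162 Im=-0.1871

Need the full column D^3_{m',-1} for m'=−3..3 at α=4.8799, β=0.8918, γ=6.0455.
cos(β/2)=0.902223, sin(β/2)=0.431270
d^3_{-3,-1}: single k=2 term ⇒ +0.477309;  D = -0.124942+0.460666i
d^3_{-2,-1}: k∈[1..2] ⇒ +0.815302 -0.372580 = +0.442722;  D = -0.440626-0.043025i
d^3_{-1,-1}: k∈[0..2] ⇒ +0.539365 -0.985925 +0.168957 = -0.277603;  D = +0.019465+0.276920i
d^3_{0,-1}: k∈[0..2] ⇒ -0.893119 +0.612211 -0.046628 = -0.327536;  D = -0.318327+0.077119i
d^3_{1,-1}: k∈[0..2] ⇒ +0.739444 -0.225276 +0.006434 = +0.520602;  D = +0.205221+0.478446i
d^3_{2,-1}: k∈[0..1] ⇒ -0.372580 +0.042566 = -0.330014;  D = +0.277356-0.178838i
d^3_{3,-1}: single k=0 term ⇒ +0.109061;  D = -0.073556-0.080522i
Y_3^{m'}(θ=0.9571,φ=6.0499) and Σ D·Y over m':
  (-0.1249+0.4607i)·(+0.1744+0.1468i)  (-0.4406-0.0430i)·(+0.3513+0.1769i)  (+0.0195+0.2769i)·(+0.1692+0.0402i)  (-0.3183+0.0771i)·(-0.2884+0.0000i)  (+0.2052+0.4784i)·(-0.1692+0.0402i)  (+0.2774-0.1788i)·(+0.3513-0.1769i)  (-0.0736-0.0805i)·(-0.1744+0.1468i)
Y_3^-1(R⁻¹ n̂) = -0.116181-0.187064i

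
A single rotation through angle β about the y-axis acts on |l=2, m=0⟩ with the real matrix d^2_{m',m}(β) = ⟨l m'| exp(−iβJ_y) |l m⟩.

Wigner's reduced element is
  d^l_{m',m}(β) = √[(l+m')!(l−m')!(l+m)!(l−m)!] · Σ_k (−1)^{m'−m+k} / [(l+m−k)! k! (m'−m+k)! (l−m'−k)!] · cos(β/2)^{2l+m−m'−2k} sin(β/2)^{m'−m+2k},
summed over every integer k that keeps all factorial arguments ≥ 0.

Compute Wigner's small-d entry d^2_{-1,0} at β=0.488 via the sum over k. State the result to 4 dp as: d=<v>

d^2_{-1,0}(β=0.488) via Wigner's sum:
Half-angle: c=0.970379, s=0.241586. N=√(1·6·2·2)=4.898979
The bounds max(0,m−m')=1 and min(l+m,l−m')=2 give 2 terms
  k=1: (−1)^0·4.8990/(2)·0.9704^3·0.2416^1 = +0.540720
  k=2: (−1)^1·4.8990/(2)·0.9704^1·0.2416^3 = -0.033515
d^2_{-1,0}(0.488) = +0.540720 -0.033515 = +0.507205

d=0.5072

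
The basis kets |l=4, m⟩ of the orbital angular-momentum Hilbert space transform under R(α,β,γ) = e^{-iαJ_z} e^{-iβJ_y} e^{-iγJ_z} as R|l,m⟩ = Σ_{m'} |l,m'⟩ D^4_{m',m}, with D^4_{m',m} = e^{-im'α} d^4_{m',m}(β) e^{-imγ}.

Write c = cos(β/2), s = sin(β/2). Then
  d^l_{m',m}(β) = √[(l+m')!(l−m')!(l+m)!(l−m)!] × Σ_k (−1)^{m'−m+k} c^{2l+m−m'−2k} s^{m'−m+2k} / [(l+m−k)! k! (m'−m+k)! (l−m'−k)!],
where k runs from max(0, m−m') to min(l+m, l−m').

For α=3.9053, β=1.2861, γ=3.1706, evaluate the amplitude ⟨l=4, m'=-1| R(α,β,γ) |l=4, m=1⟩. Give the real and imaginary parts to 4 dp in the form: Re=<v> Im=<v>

Re=-0.1606 Im=-0.1451

D^4_{-1,1}(3.9053,1.2861,3.1706) = e^{-i·-1·3.9053}·d^4_{-1,1}(1.2861)·e^{-i·1·3.1706}. Compute d first:
With c≡cos(β/2)=0.800271 and s≡sin(β/2)=0.599639, N=[6·120·120·6]^{1/2}=720.000000
k: max(0,(1)−(-1))=2 … min(4+(1),4−(-1))=5
  k=2: (−1)^0·720.0000/(72)·0.8003^6·0.5996^2 = +0.944498
  k=3: (−1)^1·720.0000/(24)·0.8003^4·0.5996^4 = -1.590847
  k=4: (−1)^2·720.0000/(48)·0.8003^2·0.5996^6 = +0.446585
  k=5: (−1)^3·720.0000/(720)·0.8003^0·0.5996^8 = -0.016715
d^4_{-1,1}(1.2861) = +0.944498 -1.590847 +0.446585 -0.016715 = -0.216479
Phases: e^{-i·(-1)·3.9053}=-0.722277-0.691604i, e^{-i·(1)·3.1706}=-0.999579+0.029003i ⇒ D=-0.160634-0.145120i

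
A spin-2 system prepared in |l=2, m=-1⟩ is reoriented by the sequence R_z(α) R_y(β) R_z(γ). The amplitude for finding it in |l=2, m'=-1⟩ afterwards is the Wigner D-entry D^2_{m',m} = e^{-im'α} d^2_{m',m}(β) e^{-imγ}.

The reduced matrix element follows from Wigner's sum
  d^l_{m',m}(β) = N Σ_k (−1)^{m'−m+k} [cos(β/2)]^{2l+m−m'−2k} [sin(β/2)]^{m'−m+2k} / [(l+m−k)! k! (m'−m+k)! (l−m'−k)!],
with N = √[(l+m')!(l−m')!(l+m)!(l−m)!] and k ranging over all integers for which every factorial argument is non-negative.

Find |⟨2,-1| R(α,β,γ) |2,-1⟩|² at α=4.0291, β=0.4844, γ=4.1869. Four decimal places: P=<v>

Split into d^2_{-1,-1}(β=0.4844) × two z-phases.
Half-angle: c=0.970813, s=0.239839. N=√(1·6·1·6)=6.000000
Admissible k: 0..1 (factorial args all ≥0)
  k=0: (−1)^0·6.0000/(6)·0.9708^4·0.2398^0 = +0.888263
  k=1: (−1)^1·6.0000/(2)·0.9708^2·0.2398^2 = -0.162642
d^2_{-1,-1}(0.4844) = +0.888263 -0.162642 = +0.725622
|D^2_{-1,-1}|² = |d^2_{-1,-1}(β)|² = (+0.725622)² = 0.526527 (the z-rotation phases have unit modulus)

P=0.5265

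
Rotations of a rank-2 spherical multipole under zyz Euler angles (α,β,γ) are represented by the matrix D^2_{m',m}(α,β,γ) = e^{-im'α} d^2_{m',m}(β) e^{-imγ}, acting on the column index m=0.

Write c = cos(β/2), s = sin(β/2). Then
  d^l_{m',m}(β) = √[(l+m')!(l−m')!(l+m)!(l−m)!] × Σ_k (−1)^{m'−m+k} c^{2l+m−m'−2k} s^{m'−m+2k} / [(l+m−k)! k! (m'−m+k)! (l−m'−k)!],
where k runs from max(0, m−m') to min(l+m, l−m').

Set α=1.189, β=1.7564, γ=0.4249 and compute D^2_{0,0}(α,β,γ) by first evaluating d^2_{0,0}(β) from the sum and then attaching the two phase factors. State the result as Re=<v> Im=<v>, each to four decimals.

Re=-0.4489 Im=0.0000

First d^2_{0,0}(β=1.7564), then the phase factors e^{-i(0)α} and e^{-i(0)γ}:
c=cos(1.7564/2)=0.638537, s=sin(1.7564/2)=0.769591; N=√[2·2·2·2]=4.000000
Admissible k: 0..2 (factorial args all ≥0)
  k=0: (−1)^0·4.0000/(4)·0.6385^4·0.7696^0 = +0.166244
  k=1: (−1)^1·4.0000/(1)·0.6385^2·0.7696^2 = -0.965945
  k=2: (−1)^2·4.0000/(4)·0.6385^0·0.7696^4 = +0.350784
d^2_{0,0}(1.7564) = +0.166244 -0.965945 +0.350784 = -0.448918
D = (+1.000000+0.000000i)·(-0.448918)·(+1.000000+0.000000i) = -0.448918+0.000000i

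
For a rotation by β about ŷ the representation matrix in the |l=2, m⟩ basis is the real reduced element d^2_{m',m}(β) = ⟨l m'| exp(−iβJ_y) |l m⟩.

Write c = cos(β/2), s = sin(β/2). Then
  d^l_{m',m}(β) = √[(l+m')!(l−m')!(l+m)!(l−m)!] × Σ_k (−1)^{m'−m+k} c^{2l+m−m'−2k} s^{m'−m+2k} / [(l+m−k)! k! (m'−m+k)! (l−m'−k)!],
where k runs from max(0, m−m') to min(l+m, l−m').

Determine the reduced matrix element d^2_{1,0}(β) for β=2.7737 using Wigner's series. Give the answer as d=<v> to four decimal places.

d^2_{1,0}(β=2.7737) via Wigner's sum:
c=cos(2.7737/2)=0.182911, s=sin(2.7737/2)=0.983130; N=√[6·1·2·2]=4.898979
Admissible k: 0..1 (factorial args all ≥0)
  k=0: (−1)^1·4.8990/(2)·0.1829^3·0.9831^1 = -0.014737
  k=1: (−1)^2·4.8990/(2)·0.1829^1·0.9831^3 = +0.425743
d^2_{1,0}(2.7737) = -0.014737 +0.425743 = +0.411006

d=0.4110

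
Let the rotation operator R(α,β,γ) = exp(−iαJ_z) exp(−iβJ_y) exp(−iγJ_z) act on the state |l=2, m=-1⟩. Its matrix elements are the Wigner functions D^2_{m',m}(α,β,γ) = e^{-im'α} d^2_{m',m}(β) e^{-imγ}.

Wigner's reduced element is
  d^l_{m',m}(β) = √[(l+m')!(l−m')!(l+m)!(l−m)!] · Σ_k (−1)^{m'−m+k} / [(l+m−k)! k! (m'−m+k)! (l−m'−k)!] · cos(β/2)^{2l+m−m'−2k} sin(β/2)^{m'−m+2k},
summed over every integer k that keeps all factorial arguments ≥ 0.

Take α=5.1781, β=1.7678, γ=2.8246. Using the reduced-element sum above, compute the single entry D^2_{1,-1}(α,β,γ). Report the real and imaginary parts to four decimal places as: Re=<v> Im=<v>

Re=-0.2566 Im=-0.2580

First d^2_{1,-1}(β=1.7678), then the phase factors e^{-i(1)α} and e^{-i(-1)γ}:
c=cos(1.7678/2)=0.634140, s=sin(1.7678/2)=0.773218; N=√[6·1·1·6]=6.000000
k∈{0,1} keeps every argument non-negative
  k=0: (−1)^2·6.0000/(2)·0.6341^2·0.7732^2 = +0.721267
  k=1: (−1)^3·6.0000/(6)·0.6341^0·0.7732^4 = -0.357444
d^2_{1,-1}(1.7678) = +0.721267 -0.357444 = +0.363823
Attach z-rotation phases: D = e^{-i(1)(5.1781)}·(+0.363823)·e^{-i(-1)(2.8246)} = -0.256568-0.257954i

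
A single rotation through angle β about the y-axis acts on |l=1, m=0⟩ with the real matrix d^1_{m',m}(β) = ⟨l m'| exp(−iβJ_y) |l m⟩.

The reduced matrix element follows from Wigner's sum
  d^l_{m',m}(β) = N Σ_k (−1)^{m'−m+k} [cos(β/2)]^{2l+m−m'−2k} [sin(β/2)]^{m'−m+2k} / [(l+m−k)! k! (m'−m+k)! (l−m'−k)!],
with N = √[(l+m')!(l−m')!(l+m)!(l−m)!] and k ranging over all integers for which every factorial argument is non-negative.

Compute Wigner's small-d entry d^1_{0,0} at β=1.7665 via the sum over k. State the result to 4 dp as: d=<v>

d^1_{0,0}(β=1.7665) via Wigner's sum:
c=cos(1.7665/2)=0.634643, s=sin(1.7665/2)=0.772806; N=√[1·1·1·1]=1.000000
k∈{0,1} keeps every argument non-negative
  k=0: (−1)^0·1.0000/(1)·0.6346^2·0.7728^0 = +0.402772
  k=1: (−1)^1·1.0000/(1)·0.6346^0·0.7728^2 = -0.597228
d^1_{0,0}(1.7665) = +0.402772 -0.597228 = -0.194457

d=-0.1945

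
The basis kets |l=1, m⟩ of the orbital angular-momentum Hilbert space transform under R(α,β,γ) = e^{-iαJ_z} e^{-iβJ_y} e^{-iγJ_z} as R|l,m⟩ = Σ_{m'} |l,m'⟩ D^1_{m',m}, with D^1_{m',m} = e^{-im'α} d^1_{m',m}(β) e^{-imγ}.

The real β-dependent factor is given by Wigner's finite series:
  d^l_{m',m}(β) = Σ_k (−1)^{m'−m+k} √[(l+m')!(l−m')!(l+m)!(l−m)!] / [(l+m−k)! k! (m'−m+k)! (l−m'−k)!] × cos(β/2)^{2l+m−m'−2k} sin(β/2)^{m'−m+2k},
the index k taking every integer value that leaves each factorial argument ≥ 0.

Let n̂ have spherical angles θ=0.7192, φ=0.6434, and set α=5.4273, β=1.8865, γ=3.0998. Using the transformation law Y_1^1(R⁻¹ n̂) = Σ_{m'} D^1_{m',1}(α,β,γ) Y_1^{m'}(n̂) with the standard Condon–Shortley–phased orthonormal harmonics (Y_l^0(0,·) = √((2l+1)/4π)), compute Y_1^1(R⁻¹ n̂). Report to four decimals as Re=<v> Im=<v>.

Re=-0.2614 Im=0.2163

Need the full column D^1_{m',1} for m'=−1..1 at α=5.4273, β=1.8865, γ=3.0998.
cos(β/2)=0.587160, sin(β/2)=0.809471
d^1_{-1,1}: single k=2 term ⇒ +0.655243;  D = -0.449843+0.476429i
d^1_{0,1}: single k=1 term ⇒ +0.672160;  D = -0.671573-0.028083i
d^1_{1,1}: single k=0 term ⇒ +0.344757;  D = -0.214931-0.269559i
Y_1^{m'}(θ=0.7192,φ=0.6434) and Σ D·Y over m':
  (-0.4498+0.4764i)·(+0.1821-0.1365i)  (-0.6716-0.0281i)·(+0.3676+0.0000i)  (-0.2149-0.2696i)·(-0.1821-0.1365i)
Y_1^1(R⁻¹ n̂) = -0.261395+0.216292i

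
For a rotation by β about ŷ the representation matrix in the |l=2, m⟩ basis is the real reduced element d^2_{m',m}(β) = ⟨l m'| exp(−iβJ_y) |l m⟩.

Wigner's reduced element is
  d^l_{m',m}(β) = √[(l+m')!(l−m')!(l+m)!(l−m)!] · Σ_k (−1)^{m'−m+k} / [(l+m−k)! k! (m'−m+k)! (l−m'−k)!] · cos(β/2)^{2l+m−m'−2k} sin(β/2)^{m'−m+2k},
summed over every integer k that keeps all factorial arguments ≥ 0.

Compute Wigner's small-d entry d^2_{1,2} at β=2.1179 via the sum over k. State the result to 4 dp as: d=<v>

d^2_{1,2}(β=2.1179) via Wigner's sum:
With c≡cos(β/2)=0.489788 and s≡sin(β/2)=0.871842, N=[6·1·24·1]^{1/2}=12.000000
k: max(0,(2)−(1))=1 … min(2+(2),2−(1))=1
  k=1: (−1)^0·12.0000/(6)·0.4898^3·0.8718^1 = +0.204876
d^2_{1,2}(2.1179) = +0.204876

d=0.2049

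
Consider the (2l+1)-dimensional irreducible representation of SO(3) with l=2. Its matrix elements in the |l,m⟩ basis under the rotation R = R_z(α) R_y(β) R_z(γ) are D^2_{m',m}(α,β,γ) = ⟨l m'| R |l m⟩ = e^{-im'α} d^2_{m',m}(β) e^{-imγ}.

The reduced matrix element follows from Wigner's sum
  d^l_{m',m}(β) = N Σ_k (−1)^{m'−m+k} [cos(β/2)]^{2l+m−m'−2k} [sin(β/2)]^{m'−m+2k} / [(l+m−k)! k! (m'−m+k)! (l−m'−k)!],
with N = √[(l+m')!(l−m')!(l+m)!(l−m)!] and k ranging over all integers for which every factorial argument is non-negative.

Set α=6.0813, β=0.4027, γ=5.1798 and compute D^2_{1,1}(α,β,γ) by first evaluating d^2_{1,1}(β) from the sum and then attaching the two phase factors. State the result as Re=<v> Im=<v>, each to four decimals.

Re=0.2116 Im=0.7782

D^2_{1,1}(6.0813,0.4027,5.1798) = e^{-i·1·6.0813}·d^2_{1,1}(0.4027)·e^{-i·1·5.1798}. Compute d first:
Half-angle: c=0.979797, s=0.199992. N=√(6·1·6·1)=6.000000
k: max(0,(1)−(1))=0 … min(2+(1),2−(1))=1
  k=0: (−1)^0·6.0000/(6)·0.9798^4·0.2000^0 = +0.921606
  k=1: (−1)^1·6.0000/(2)·0.9798^2·0.2000^2 = -0.115191
d^2_{1,1}(0.4027) = +0.921606 -0.115191 = +0.806415
D = (+0.979690+0.200517i)·(+0.806415)·(+0.450577+0.892738i) = +0.211617+0.778153i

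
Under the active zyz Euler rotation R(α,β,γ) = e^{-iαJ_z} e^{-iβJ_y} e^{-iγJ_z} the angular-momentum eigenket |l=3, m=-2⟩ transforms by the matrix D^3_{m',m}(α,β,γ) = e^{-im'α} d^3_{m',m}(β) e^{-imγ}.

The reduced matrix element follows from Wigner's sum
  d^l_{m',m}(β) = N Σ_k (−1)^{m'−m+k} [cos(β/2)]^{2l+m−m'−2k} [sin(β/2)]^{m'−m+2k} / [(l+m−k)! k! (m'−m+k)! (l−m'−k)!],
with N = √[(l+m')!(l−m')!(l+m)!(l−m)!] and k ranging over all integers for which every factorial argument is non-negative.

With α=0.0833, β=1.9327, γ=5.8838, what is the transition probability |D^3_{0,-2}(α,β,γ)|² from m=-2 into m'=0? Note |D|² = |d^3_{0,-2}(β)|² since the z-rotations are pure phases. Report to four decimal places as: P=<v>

D^3_{0,-2}(0.0833,1.9327,5.8838) = e^{-i·0·0.0833}·d^3_{0,-2}(1.9327)·e^{-i·-2·5.8838}. Compute d first:
With c≡cos(β/2)=0.568307 and s≡sin(β/2)=0.822817, N=[6·6·1·120]^{1/2}=65.726707
k∈{0,1} keeps every argument non-negative
  k=0: (−1)^2·65.7267/(12)·0.5683^4·0.8228^2 = +0.386810
  k=1: (−1)^3·65.7267/(12)·0.5683^2·0.8228^4 = -0.810847
d^3_{0,-2}(1.9327) = +0.386810 -0.810847 = -0.424037
|D^3_{0,-2}|² = |d^3_{0,-2}(β)|² = (-0.424037)² = 0.179807 (the z-rotation phases have unit modulus)

P=0.1798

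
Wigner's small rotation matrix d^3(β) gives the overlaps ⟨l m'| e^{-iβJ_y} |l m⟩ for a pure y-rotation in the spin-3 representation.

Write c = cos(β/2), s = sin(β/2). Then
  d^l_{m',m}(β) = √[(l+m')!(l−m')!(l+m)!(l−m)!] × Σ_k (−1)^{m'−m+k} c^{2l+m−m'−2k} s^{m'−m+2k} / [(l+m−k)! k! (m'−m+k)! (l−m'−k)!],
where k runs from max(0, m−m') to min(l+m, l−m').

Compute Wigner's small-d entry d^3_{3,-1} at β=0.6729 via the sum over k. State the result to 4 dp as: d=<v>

d=0.0410

d^3_{3,-1}(β=0.6729) via Wigner's sum:
c=cos(0.6729/2)=0.943933, s=sin(0.6729/2)=0.330138; N=√[720·1·2·24]=185.903201
Admissible k: 0..0 (factorial args all ≥0)
  k=0: (−1)^4·185.9032/(48)·0.9439^2·0.3301^4 = +0.040993
d^3_{3,-1}(0.6729) = +0.040993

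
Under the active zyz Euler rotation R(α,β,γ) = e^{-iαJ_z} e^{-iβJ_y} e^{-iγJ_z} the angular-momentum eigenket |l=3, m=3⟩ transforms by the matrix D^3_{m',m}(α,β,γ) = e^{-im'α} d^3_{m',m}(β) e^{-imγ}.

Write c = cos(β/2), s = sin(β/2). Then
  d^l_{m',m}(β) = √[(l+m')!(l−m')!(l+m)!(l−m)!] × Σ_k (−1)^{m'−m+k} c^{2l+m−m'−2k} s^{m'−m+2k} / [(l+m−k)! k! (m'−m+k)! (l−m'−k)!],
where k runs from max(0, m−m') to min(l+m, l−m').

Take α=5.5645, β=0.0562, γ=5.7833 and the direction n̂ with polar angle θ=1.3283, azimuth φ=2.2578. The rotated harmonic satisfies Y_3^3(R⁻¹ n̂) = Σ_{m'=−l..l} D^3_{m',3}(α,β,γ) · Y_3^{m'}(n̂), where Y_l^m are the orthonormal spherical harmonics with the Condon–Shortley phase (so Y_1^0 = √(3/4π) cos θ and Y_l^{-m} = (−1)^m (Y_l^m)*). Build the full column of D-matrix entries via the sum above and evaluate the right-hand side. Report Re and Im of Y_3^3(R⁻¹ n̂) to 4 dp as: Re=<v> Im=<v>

Need the full column D^3_{m',3} for m'=−3..3 at α=5.5645, β=0.0562, γ=5.7833.
cos(β/2)=0.999605, sin(β/2)=0.028096
d^3_{-3,3}: single k=6 term ⇒ +0.000000;  D = +0.000000-0.000000i
d^3_{-2,3}: single k=5 term ⇒ +0.000000;  D = +0.000000+0.000000i
d^3_{-1,3}: single k=4 term ⇒ +0.000002;  D = +0.000002+0.000002i
d^3_{0,3}: single k=3 term ⇒ +0.000099;  D = +0.000007+0.000099i
d^3_{1,3}: single k=2 term ⇒ +0.003053;  D = -0.001841+0.002435i
d^3_{2,3}: single k=1 term ⇒ +0.068686;  D = -0.067254+0.013953i
d^3_{3,3}: single k=0 term ⇒ +0.997634;  D = -0.868666-0.490604i
Y_3^{m'}(θ=1.3283,φ=2.2578) and Σ D·Y over m':
  (+0.0000-0.0000i)·(+0.3367-0.1797i)  (+0.0000+0.0000i)·(-0.0452+0.2268i)  (+0.0000+0.0000i)·(+0.1416+0.1726i)  (+0.0000+0.0001i)·(-0.2430+0.0000i)  (-0.0018+0.0024i)·(-0.1416+0.1726i)  (-0.0673+0.0140i)·(-0.0452-0.2268i)  (-0.8687-0.4906i)·(-0.3367-0.1797i)
Y_3^3(R⁻¹ n̂) = +0.210379+0.335223i

Re=0.2104 Im=0.3352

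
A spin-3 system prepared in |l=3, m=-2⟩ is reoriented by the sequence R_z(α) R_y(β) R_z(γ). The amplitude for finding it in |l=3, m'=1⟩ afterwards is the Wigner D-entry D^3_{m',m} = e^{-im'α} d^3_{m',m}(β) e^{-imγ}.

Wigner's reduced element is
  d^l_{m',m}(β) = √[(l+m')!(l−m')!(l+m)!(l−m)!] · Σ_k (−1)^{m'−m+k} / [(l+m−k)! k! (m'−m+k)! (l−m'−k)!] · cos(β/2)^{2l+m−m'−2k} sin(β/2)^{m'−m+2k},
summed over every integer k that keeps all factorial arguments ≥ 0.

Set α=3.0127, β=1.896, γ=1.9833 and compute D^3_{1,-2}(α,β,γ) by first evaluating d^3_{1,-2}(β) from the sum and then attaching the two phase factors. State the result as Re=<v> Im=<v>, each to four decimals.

Re=-0.0119 Im=-0.0167

D^3_{1,-2}(3.0127,1.896,1.9833) = e^{-i·1·3.0127}·d^3_{1,-2}(1.896)·e^{-i·-2·1.9833}. Compute d first:
With c≡cos(β/2)=0.583309 and s≡sin(β/2)=0.812251, N=[24·2·1·120]^{1/2}=75.894664
Admissible k: 0..1 (factorial args all ≥0)
  k=0: (−1)^3·75.8947/(12)·0.5833^3·0.8123^3 = -0.672660
  k=1: (−1)^4·75.8947/(24)·0.5833^1·0.8123^5 = +0.652151
d^3_{1,-2}(1.896) = -0.672660 +0.652151 = -0.020508
Phases: e^{-i·(1)·3.0127}=-0.991705-0.128536i, e^{-i·(-2)·1.9833}=-0.678552-0.734553i ⇒ D=-0.011864-0.016728i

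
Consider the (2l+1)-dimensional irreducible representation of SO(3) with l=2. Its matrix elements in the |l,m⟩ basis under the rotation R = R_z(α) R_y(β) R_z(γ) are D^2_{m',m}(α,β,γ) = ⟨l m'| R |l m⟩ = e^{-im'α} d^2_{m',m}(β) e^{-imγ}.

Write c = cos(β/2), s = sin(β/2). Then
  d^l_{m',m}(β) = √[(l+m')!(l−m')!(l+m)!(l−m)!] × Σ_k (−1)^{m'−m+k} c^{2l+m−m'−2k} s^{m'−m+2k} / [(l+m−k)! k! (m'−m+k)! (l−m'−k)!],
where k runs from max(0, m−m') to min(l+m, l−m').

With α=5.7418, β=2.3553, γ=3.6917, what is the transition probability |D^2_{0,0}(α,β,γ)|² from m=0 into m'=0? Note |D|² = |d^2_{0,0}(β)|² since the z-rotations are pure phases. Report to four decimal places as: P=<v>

Split into d^2_{0,0}(β=2.3553) × two z-phases.
Half-angle: c=0.383097, s=0.923708. N=√(2·2·2·2)=4.000000
The bounds max(0,m−m')=0 and min(l+m,l−m')=2 give 3 terms
  k=0: (−1)^0·4.0000/(4)·0.3831^4·0.9237^0 = +0.021539
  k=1: (−1)^1·4.0000/(1)·0.3831^2·0.9237^2 = -0.500894
  k=2: (−1)^2·4.0000/(4)·0.3831^0·0.9237^4 = +0.728013
d^2_{0,0}(2.3553) = +0.021539 -0.500894 +0.728013 = +0.248658
|D^2_{0,0}|² = |d^2_{0,0}(β)|² = (+0.248658)² = 0.061831 (the z-rotation phases have unit modulus)

P=0.0618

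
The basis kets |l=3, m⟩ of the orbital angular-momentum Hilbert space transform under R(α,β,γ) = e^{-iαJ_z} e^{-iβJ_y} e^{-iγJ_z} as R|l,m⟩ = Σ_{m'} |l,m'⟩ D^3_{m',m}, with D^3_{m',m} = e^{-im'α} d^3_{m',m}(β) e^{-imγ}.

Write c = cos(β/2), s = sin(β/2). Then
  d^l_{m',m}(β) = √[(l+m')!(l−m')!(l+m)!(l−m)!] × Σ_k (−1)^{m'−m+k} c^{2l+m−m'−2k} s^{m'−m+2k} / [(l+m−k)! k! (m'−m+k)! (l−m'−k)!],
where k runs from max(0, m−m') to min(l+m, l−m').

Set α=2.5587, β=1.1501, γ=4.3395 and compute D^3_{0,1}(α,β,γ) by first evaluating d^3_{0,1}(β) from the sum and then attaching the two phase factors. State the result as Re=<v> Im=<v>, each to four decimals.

Re=0.0239 Im=-0.0611

D^3_{0,1}(2.5587,1.1501,4.3395) = e^{-i·0·2.5587}·d^3_{0,1}(1.1501)·e^{-i·1·4.3395}. Compute d first:
c=cos(1.1501/2)=0.839165, s=sin(1.1501/2)=0.543877; N=√[6·6·24·2]=41.569219
k∈{1,2,3} keeps every argument non-negative
  k=1: (−1)^0·41.5692/(12)·0.8392^5·0.5439^1 = +0.784022
  k=2: (−1)^1·41.5692/(4)·0.8392^3·0.5439^3 = -0.987997
  k=3: (−1)^2·41.5692/(12)·0.8392^1·0.5439^5 = +0.138338
d^3_{0,1}(1.1501) = +0.784022 -0.987997 +0.138338 = -0.065637
Phases: e^{-i·(0)·2.5587}=+1.000000+0.000000i, e^{-i·(1)·4.3395}=-0.364307+0.931279i ⇒ D=+0.023912-0.061127i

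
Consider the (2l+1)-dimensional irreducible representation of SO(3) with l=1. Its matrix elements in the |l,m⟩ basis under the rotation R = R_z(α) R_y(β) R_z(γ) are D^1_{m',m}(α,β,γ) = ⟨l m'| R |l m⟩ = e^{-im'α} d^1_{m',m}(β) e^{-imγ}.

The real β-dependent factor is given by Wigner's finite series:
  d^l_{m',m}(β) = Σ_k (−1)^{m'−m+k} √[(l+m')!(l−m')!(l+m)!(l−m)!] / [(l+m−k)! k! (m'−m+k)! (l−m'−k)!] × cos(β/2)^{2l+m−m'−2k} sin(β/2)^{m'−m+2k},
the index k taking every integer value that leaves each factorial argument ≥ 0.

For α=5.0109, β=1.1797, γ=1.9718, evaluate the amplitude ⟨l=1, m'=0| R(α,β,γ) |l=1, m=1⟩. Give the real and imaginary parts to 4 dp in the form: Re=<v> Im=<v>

Re=-0.2552 Im=-0.6019

Split into d^1_{0,1}(β=1.1797) × two z-phases.
With c≡cos(β/2)=0.831024 and s≡sin(β/2)=0.556236, N=[1·1·2·1]^{1/2}=1.414214
Admissible k: 1..1 (factorial args all ≥0)
  k=1: (−1)^0·1.4142/(1)·0.8310^1·0.5562^1 = +0.653714
d^1_{0,1}(1.1797) = +0.653714
D = (+1.000000+0.000000i)·(+0.653714)·(-0.390343-0.920670i) = -0.255173-0.601855i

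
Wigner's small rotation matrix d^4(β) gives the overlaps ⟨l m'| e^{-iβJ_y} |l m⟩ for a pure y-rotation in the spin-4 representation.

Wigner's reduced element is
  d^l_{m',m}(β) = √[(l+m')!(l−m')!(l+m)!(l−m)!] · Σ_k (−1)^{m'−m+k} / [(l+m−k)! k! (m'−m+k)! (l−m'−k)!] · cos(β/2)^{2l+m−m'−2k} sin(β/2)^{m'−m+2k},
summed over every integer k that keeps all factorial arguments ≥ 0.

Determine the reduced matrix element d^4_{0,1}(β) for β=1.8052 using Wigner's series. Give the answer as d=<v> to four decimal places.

d=0.3312

d^4_{0,1}(β=1.8052) via Wigner's sum:
With c≡cos(β/2)=0.619571 and s≡sin(β/2)=0.784940, N=[24·24·120·6]^{1/2}=643.987578
Admissible k: 1..4 (factorial args all ≥0)
  k=1: (−1)^0·643.9876/(144)·0.6196^7·0.7849^1 = +0.123024
  k=2: (−1)^1·643.9876/(24)·0.6196^5·0.7849^3 = -1.184766
  k=3: (−1)^2·643.9876/(24)·0.6196^3·0.7849^5 = +1.901619
  k=4: (−1)^3·643.9876/(144)·0.6196^1·0.7849^7 = -0.508702
d^4_{0,1}(1.8052) = +0.123024 -1.184766 +1.901619 -0.508702 = +0.331175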